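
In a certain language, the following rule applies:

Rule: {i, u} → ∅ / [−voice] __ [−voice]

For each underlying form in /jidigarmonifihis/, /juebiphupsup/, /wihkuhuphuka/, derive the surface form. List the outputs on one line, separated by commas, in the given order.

jidigarmonifhs, juebiphpsp, wihkhphka

/jidigarmonifihis/: /i/ is a high vowel flanked by voiceless consonants /f/ and /h/, so it deletes. /i/ is a high vowel flanked by voiceless consonants /h/ and /s/, so it deletes. → [jidigarmonifhs].
/juebiphupsup/: /u/ is a high vowel flanked by voiceless consonants /h/ and /p/, so it deletes. /u/ is a high vowel flanked by voiceless consonants /s/ and /p/, so it deletes. → [juebiphpsp].
/wihkuhuphuka/: /u/ is a high vowel flanked by voiceless consonants /k/ and /h/, so it deletes. /u/ is a high vowel flanked by voiceless consonants /h/ and /p/, so it deletes. /u/ is a high vowel flanked by voiceless consonants /h/ and /k/, so it deletes. → [wihkhphka].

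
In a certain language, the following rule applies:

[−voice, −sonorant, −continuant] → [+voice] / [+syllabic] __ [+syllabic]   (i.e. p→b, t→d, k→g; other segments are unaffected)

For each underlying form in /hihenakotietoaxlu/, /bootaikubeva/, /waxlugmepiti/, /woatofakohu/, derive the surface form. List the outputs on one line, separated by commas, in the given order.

/hihenakotietoaxlu/: /k/ is a voiceless stop between vowels /a/ and /o/, so it voices to [g]. /t/ is a voiceless stop between vowels /o/ and /i/, so it voices to [d]. /t/ is a voiceless stop between vowels /e/ and /o/, so it voices to [d]. → [hihenagodiedoaxlu].
/bootaikubeva/: /t/ is a voiceless stop between vowels /o/ and /a/, so it voices to [d]. /k/ is a voiceless stop between vowels /i/ and /u/, so it voices to [g]. → [boodaigubeva].
/waxlugmepiti/: /p/ is a voiceless stop between vowels /e/ and /i/, so it voices to [b]. /t/ is a voiceless stop between vowels /i/ and /i/, so it voices to [d]. → [waxlugmebidi].
/woatofakohu/: /t/ is a voiceless stop between vowels /a/ and /o/, so it voices to [d]. /k/ is a voiceless stop between vowels /a/ and /o/, so it voices to [g]. → [woadofagohu].

hihenagodiedoaxlu, boodaigubeva, waxlugmebidi, woadofagohu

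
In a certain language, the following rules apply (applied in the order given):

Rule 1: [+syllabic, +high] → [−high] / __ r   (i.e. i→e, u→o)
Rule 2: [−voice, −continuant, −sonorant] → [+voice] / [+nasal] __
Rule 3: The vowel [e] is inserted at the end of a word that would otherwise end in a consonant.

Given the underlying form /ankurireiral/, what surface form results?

angorereerale

Rule 1 (pre-rhotic lowering): /u/ is a high vowel immediately before /r/, so it lowers to [o]. /i/ is a high vowel immediately before /r/, so it lowers to [e]. /i/ is a high vowel immediately before /r/, so it lowers to [e]. /ankurireiral/ → ankorereeral.
Rule 2 (post-nasal voicing): /k/ is a voiceless stop immediately after the nasal /n/, so it voices to [g]. /ankorereeral/ → angorereeral.
Rule 3 (final e-epenthesis): the form ends in the consonant /l/, so [e] is inserted word-finally. /angorereeral/ → angorereerale.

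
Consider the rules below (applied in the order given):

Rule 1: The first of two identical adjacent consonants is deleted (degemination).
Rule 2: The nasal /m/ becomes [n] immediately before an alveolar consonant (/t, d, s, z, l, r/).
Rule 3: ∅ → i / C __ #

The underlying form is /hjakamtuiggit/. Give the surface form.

hjakantuigiti

Rule 1 (degemination): /gg/ is a geminate; the first /g/ deletes. /hjakamtuiggit/ → hjakamtuigit.
Rule 2 (nasal place assimilation): /m/ precedes the alveolar consonant /t/, so it assimilates in place to [n]. /hjakamtuigit/ → hjakantuigit.
Rule 3 (final i-epenthesis): the form ends in the consonant /t/, so [i] is inserted word-finally. /hjakantuigit/ → hjakantuigiti.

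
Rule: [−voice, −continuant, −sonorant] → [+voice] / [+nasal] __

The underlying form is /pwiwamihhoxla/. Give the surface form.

No segment of /pwiwamihhoxla/ meets the structural description of the rule, so the form surfaces unchanged.

pwiwamihhoxla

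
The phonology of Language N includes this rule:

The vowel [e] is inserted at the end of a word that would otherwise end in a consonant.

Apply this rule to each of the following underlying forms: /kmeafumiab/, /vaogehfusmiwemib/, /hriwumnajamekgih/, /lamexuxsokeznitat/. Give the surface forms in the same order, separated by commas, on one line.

/kmeafumiab/: the form ends in the consonant /b/, so [e] is inserted word-finally. → [kmeafumiabe].
/vaogehfusmiwemib/: the form ends in the consonant /b/, so [e] is inserted word-finally. → [vaogehfusmiwemibe].
/hriwumnajamekgih/: the form ends in the consonant /h/, so [e] is inserted word-finally. → [hriwumnajamekgihe].
/lamexuxsokeznitat/: the form ends in the consonant /t/, so [e] is inserted word-finally. → [lamexuxsokeznitate].

kmeafumiabe, vaogehfusmiwemibe, hriwumnajamekgihe, lamexuxsokeznitate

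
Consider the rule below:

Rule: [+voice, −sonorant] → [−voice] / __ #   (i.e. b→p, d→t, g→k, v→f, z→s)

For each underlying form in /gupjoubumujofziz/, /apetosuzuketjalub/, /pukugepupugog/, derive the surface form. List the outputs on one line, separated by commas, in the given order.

/gupjoubumujofziz/: /z/ is a voiced obstruent in word-final position, so it devoices to [s]. → [gupjoubumujofzis].
/apetosuzuketjalub/: /b/ is a voiced obstruent in word-final position, so it devoices to [p]. → [apetosuzuketjalup].
/pukugepupugog/: /g/ is a voiced obstruent in word-final position, so it devoices to [k]. → [pukugepupugok].

gupjoubumujofzis, apetosuzuketjalup, pukugepupugok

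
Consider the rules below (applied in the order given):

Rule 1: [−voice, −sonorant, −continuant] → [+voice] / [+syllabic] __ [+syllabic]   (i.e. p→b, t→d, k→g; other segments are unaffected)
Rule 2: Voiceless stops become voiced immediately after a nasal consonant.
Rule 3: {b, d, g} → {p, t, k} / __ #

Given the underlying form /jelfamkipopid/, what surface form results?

Rule 1 (intervocalic voicing): /p/ is a voiceless stop between vowels /i/ and /o/, so it voices to [b]. /p/ is a voiceless stop between vowels /o/ and /i/, so it voices to [b]. /jelfamkipopid/ → jelfamkibobid.
Rule 2 (post-nasal voicing): /k/ is a voiceless stop immediately after the nasal /m/, so it voices to [g]. /jelfamkibobid/ → jelfamgibobid.
Rule 3 (final devoicing): /d/ is a voiced stop in word-final position, so it devoices to [t]. /jelfamgibobid/ → jelfamgibobit.

jelfamgibobit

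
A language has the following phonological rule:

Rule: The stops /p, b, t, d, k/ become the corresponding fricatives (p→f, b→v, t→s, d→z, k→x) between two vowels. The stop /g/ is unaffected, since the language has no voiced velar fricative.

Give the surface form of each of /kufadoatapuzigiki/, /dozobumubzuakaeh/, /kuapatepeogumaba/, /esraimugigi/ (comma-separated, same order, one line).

kufazoasafuzigixi, dozovumubzuaxaeh, kuafasefeogumava, esraimugigi

/kufadoatapuzigiki/: /d/ is a stop between vowels /a/ and /o/, so it spirantizes to the fricative [z]. /t/ is a stop between vowels /a/ and /a/, so it spirantizes to the fricative [s]. /p/ is a stop between vowels /a/ and /u/, so it spirantizes to the fricative [f]. /k/ is a stop between vowels /i/ and /i/, so it spirantizes to the fricative [x]. → [kufazoasafuzigixi].
/dozobumubzuakaeh/: /b/ is a stop between vowels /o/ and /u/, so it spirantizes to the fricative [v]. /k/ is a stop between vowels /a/ and /a/, so it spirantizes to the fricative [x]. → [dozovumubzuaxaeh].
/kuapatepeogumaba/: /p/ is a stop between vowels /a/ and /a/, so it spirantizes to the fricative [f]. /t/ is a stop between vowels /a/ and /e/, so it spirantizes to the fricative [s]. /p/ is a stop between vowels /e/ and /e/, so it spirantizes to the fricative [f]. /b/ is a stop between vowels /a/ and /a/, so it spirantizes to the fricative [v]. → [kuafasefeogumava].
/esraimugigi/: the rule's environment is not met; surfaces unchanged as [esraimugigi].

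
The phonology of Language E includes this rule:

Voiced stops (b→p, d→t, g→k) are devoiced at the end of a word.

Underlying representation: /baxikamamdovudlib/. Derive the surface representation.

Scanning /baxikamamdovudlib/: /b/ at position 1 is not in the conditioning environment; /d/ at position 10 is not in the conditioning environment; /d/ at position 14 is not in the conditioning environment; /b/ is a voiced stop in word-final position, so it devoices to [p].
Result: [baxikamamdovudlip].

baxikamamdovudlip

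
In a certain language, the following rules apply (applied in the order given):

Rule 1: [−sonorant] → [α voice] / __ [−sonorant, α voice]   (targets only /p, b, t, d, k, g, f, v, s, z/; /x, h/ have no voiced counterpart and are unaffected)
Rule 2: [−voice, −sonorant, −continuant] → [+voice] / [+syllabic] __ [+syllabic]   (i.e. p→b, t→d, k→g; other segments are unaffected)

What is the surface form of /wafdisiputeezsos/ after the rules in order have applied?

Rule 1 (regressive voicing assimilation): /f/ precedes the voiced obstruent /d/, so it voices to [v] by assimilation. /z/ precedes the voiceless obstruent /s/, so it devoices to [s] by assimilation. /wafdisiputeezsos/ → wavdisiputeessos.
Rule 2 (intervocalic voicing): /p/ is a voiceless stop between vowels /i/ and /u/, so it voices to [b]. /t/ is a voiceless stop between vowels /u/ and /e/, so it voices to [d]. /wavdisiputeessos/ → wavdisibudeessos.

wavdisibudeessos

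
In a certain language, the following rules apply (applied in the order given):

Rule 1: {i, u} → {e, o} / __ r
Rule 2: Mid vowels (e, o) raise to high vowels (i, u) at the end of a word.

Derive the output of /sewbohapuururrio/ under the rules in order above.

sewbohapuororriu

Rule 1 (pre-rhotic lowering): /u/ is a high vowel immediately before /r/, so it lowers to [o]. /u/ is a high vowel immediately before /r/, so it lowers to [o]. /sewbohapuururrio/ → sewbohapuororrio.
Rule 2 (final vowel raising): /o/ is a mid vowel in word-final position, so it raises to [u]. /sewbohapuororrio/ → sewbohapuororriu.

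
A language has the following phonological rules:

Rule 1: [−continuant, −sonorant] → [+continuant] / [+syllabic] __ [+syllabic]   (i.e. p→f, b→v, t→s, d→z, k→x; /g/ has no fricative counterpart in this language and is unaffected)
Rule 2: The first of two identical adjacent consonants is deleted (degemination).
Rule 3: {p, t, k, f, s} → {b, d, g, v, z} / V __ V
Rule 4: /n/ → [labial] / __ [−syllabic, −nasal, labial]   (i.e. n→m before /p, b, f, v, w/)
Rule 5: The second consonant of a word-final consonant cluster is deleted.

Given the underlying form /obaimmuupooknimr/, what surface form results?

ovaimuuvooknim

Rule 1 (intervocalic spirantization): /b/ is a stop between vowels /o/ and /a/, so it spirantizes to the fricative [v]. /p/ is a stop between vowels /u/ and /o/, so it spirantizes to the fricative [f]. /obaimmuupooknimr/ → ovaimmuufooknimr.
Rule 2 (degemination): /mm/ is a geminate; the first /m/ deletes. /ovaimmuufooknimr/ → ovaimuufooknimr.
Rule 3 (intervocalic voicing): /f/ is a voiceless obstruent between vowels /u/ and /o/, so it voices to [v]. /ovaimuufooknimr/ → ovaimuuvooknimr.
Rule 4 (nasal place assimilation): no segment meets the environment; /ovaimuuvooknimr/ is unchanged.
Rule 5 (final cluster simplification): /r/ is the second consonant of a word-final cluster /mr/, so it deletes. /ovaimuuvooknimr/ → ovaimuuvooknim.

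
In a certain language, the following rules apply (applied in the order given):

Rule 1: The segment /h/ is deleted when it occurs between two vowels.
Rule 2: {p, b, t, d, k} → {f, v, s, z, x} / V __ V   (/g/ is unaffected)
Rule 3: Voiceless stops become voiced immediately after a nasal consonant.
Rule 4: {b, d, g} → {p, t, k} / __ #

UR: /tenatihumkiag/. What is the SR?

tenasiumgiak

Rule 1 (intervocalic h-deletion): /h/ occurs between vowels /i/ and /u/, so it deletes. /tenatihumkiag/ → tenatiumkiag.
Rule 2 (intervocalic spirantization): /t/ is a stop between vowels /a/ and /i/, so it spirantizes to the fricative [s]. /tenatiumkiag/ → tenasiumkiag.
Rule 3 (post-nasal voicing): /k/ is a voiceless stop immediately after the nasal /m/, so it voices to [g]. /tenasiumkiag/ → tenasiumgiag.
Rule 4 (final devoicing): /g/ is a voiced stop in word-final position, so it devoices to [k]. /tenasiumgiag/ → tenasiumgiak.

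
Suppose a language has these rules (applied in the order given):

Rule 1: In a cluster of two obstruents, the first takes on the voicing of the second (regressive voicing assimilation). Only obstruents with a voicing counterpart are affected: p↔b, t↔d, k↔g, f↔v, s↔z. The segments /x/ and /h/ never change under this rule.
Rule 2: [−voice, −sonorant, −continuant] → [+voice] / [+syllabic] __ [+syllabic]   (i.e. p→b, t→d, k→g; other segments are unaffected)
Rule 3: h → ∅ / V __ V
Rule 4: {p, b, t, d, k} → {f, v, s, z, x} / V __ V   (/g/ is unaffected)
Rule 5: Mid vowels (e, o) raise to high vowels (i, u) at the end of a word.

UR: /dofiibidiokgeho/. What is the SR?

dofiivizioggeu

Rule 1 (regressive voicing assimilation): /k/ precedes the voiced obstruent /g/, so it voices to [g] by assimilation. /dofiibidiokgeho/ → dofiibidioggeho.
Rule 2 (intervocalic voicing): no segment meets the environment; /dofiibidioggeho/ is unchanged.
Rule 3 (intervocalic h-deletion): /h/ occurs between vowels /e/ and /o/, so it deletes. /dofiibidioggeho/ → dofiibidioggeo.
Rule 4 (intervocalic spirantization): /b/ is a stop between vowels /i/ and /i/, so it spirantizes to the fricative [v]. /d/ is a stop between vowels /i/ and /i/, so it spirantizes to the fricative [z]. /dofiibidioggeo/ → dofiivizioggeo.
Rule 5 (final vowel raising): /o/ is a mid vowel in word-final position, so it raises to [u]. /dofiivizioggeo/ → dofiivizioggeu.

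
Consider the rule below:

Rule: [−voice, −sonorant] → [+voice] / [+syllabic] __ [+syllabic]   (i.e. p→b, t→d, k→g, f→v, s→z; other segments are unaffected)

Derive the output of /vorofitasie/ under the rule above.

vorovidazie

/f/ is a voiceless obstruent between vowels /o/ and /i/, so it voices to [v].
/t/ is a voiceless obstruent between vowels /i/ and /a/, so it voices to [d].
/s/ is a voiceless obstruent between vowels /a/ and /i/, so it voices to [z].
Surface form: [vorovidazie].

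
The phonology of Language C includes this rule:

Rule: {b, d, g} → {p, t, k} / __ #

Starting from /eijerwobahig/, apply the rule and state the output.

Scanning /eijerwobahig/: /b/ at position 8 is not in the conditioning environment; /g/ is a voiced stop in word-final position, so it devoices to [k].
Result: [eijerwobahik].

eijerwobahik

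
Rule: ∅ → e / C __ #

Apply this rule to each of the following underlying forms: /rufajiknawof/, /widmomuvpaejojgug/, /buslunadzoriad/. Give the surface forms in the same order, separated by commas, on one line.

/rufajiknawof/: the form ends in the consonant /f/, so [e] is inserted word-finally. → [rufajiknawofe].
/widmomuvpaejojgug/: the form ends in the consonant /g/, so [e] is inserted word-finally. → [widmomuvpaejojguge].
/buslunadzoriad/: the form ends in the consonant /d/, so [e] is inserted word-finally. → [buslunadzoriade].

rufajiknawofe, widmomuvpaejojguge, buslunadzoriade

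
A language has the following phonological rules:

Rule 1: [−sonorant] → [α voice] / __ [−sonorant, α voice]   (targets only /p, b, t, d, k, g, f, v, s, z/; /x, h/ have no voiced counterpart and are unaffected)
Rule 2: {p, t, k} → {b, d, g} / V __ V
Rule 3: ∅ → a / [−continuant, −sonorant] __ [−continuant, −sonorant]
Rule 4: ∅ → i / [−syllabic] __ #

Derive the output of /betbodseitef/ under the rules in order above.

bedabotseidefi

Rule 1 (regressive voicing assimilation): /t/ precedes the voiced obstruent /b/, so it voices to [d] by assimilation. /d/ precedes the voiceless obstruent /s/, so it devoices to [t] by assimilation. /betbodseitef/ → bedbotseitef.
Rule 2 (intervocalic voicing): /t/ is a voiceless stop between vowels /i/ and /e/, so it voices to [d]. /bedbotseitef/ → bedbotseidef.
Rule 3 (stop-cluster a-epenthesis): /d/ and /b/ form a stop–stop cluster, so [a] is inserted between them. /bedbotseidef/ → bedabotseidef.
Rule 4 (final i-epenthesis): the form ends in the consonant /f/, so [i] is inserted word-finally. /bedabotseidef/ → bedabotseidefi.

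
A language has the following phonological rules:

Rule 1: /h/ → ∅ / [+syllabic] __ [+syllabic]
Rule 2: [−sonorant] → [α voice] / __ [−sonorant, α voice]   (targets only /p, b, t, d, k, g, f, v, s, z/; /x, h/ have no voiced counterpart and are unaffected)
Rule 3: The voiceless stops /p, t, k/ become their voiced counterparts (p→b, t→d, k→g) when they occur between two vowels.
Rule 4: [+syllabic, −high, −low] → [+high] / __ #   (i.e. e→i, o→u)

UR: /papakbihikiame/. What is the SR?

pabagbiigiami

Rule 1 (intervocalic h-deletion): /h/ occurs between vowels /i/ and /i/, so it deletes. /papakbihikiame/ → papakbiikiame.
Rule 2 (regressive voicing assimilation): /k/ precedes the voiced obstruent /b/, so it voices to [g] by assimilation. /papakbiikiame/ → papagbiikiame.
Rule 3 (intervocalic voicing): /p/ is a voiceless stop between vowels /a/ and /a/, so it voices to [b]. /k/ is a voiceless stop between vowels /i/ and /i/, so it voices to [g]. /papagbiikiame/ → pabagbiigiame.
Rule 4 (final vowel raising): /e/ is a mid vowel in word-final position, so it raises to [i]. /pabagbiigiame/ → pabagbiigiami.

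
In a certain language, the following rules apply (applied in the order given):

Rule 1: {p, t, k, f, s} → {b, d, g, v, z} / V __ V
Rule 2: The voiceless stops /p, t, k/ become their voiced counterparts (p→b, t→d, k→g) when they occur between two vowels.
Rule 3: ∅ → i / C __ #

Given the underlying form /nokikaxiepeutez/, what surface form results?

Rule 1 (intervocalic voicing): /k/ is a voiceless obstruent between vowels /o/ and /i/, so it voices to [g]. /k/ is a voiceless obstruent between vowels /i/ and /a/, so it voices to [g]. /p/ is a voiceless obstruent between vowels /e/ and /e/, so it voices to [b]. /t/ is a voiceless obstruent between vowels /u/ and /e/, so it voices to [d]. /nokikaxiepeutez/ → nogigaxiebeudez.
Rule 2 (intervocalic voicing): no segment meets the environment; /nogigaxiebeudez/ is unchanged.
Rule 3 (final i-epenthesis): the form ends in the consonant /z/, so [i] is inserted word-finally. /nogigaxiebeudez/ → nogigaxiebeudezi.

nogigaxiebeudezi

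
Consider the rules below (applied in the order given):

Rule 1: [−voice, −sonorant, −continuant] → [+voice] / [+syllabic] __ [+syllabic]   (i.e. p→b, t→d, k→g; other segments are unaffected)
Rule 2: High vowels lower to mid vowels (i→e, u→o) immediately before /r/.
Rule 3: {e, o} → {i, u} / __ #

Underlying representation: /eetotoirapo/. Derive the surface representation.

Rule 1 (intervocalic voicing): /t/ is a voiceless stop between vowels /e/ and /o/, so it voices to [d]. /t/ is a voiceless stop between vowels /o/ and /o/, so it voices to [d]. /p/ is a voiceless stop between vowels /a/ and /o/, so it voices to [b]. /eetotoirapo/ → eedodoirabo.
Rule 2 (pre-rhotic lowering): /i/ is a high vowel immediately before /r/, so it lowers to [e]. /eedodoirabo/ → eedodoerabo.
Rule 3 (final vowel raising): /o/ is a mid vowel in word-final position, so it raises to [u]. /eedodoerabo/ → eedodoerabu.

eedodoerabu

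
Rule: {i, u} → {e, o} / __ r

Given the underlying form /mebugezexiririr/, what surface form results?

mebugezexererer

/i/ is a high vowel immediately before /r/, so it lowers to [e].
/i/ is a high vowel immediately before /r/, so it lowers to [e].
/i/ is a high vowel immediately before /r/, so it lowers to [e].
Surface form: [mebugezexererer].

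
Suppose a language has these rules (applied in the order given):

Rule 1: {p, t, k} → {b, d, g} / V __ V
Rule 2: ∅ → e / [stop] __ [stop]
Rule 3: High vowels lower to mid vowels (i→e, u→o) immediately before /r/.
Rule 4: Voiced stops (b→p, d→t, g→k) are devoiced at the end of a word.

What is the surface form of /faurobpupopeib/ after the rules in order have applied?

faorobepubobeip

Rule 1 (intervocalic voicing): /p/ is a voiceless stop between vowels /u/ and /o/, so it voices to [b]. /p/ is a voiceless stop between vowels /o/ and /e/, so it voices to [b]. /faurobpupopeib/ → faurobpubobeib.
Rule 2 (stop-cluster e-epenthesis): /b/ and /p/ form a stop–stop cluster, so [e] is inserted between them. /faurobpubobeib/ → faurobepubobeib.
Rule 3 (pre-rhotic lowering): /u/ is a high vowel immediately before /r/, so it lowers to [o]. /faurobepubobeib/ → faorobepubobeib.
Rule 4 (final devoicing): /b/ is a voiced stop in word-final position, so it devoices to [p]. /faorobepubobeib/ → faorobepubobeip.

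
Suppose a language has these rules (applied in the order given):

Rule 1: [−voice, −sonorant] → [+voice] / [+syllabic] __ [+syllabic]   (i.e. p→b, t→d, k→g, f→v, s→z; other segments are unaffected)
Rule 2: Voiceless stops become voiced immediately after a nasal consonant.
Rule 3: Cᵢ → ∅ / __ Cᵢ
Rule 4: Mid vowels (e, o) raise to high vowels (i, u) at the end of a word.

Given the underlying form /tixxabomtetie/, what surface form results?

Rule 1 (intervocalic voicing): /t/ is a voiceless obstruent between vowels /e/ and /i/, so it voices to [d]. /tixxabomtetie/ → tixxabomtedie.
Rule 2 (post-nasal voicing): /t/ is a voiceless stop immediately after the nasal /m/, so it voices to [d]. /tixxabomtedie/ → tixxabomdedie.
Rule 3 (degemination): /xx/ is a geminate; the first /x/ deletes. /tixxabomdedie/ → tixabomdedie.
Rule 4 (final vowel raising): /e/ is a mid vowel in word-final position, so it raises to [i]. /tixabomdedie/ → tixabomdedii.

tixabomdedii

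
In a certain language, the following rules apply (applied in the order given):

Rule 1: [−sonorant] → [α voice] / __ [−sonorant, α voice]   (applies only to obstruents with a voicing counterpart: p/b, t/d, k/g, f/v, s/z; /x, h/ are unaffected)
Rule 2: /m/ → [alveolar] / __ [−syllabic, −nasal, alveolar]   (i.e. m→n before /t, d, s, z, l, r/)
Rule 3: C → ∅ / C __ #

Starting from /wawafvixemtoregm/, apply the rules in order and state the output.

Rule 1 (regressive voicing assimilation): /f/ precedes the voiced obstruent /v/, so it voices to [v] by assimilation. /wawafvixemtoregm/ → wawavvixemtoregm.
Rule 2 (nasal place assimilation): /m/ precedes the alveolar consonant /t/, so it assimilates in place to [n]. /wawavvixemtoregm/ → wawavvixentoregm.
Rule 3 (final cluster simplification): /m/ is the second consonant of a word-final cluster /gm/, so it deletes. /wawavvixentoregm/ → wawavvixentoreg.

wawavvixentoreg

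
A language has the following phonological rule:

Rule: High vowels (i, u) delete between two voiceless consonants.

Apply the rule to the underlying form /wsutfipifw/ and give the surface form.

wstfpfw

/u/ is a high vowel flanked by voiceless consonants /s/ and /t/, so it deletes.
/i/ is a high vowel flanked by voiceless consonants /f/ and /p/, so it deletes.
/i/ is a high vowel flanked by voiceless consonants /p/ and /f/, so it deletes.
Surface form: [wstfpfw].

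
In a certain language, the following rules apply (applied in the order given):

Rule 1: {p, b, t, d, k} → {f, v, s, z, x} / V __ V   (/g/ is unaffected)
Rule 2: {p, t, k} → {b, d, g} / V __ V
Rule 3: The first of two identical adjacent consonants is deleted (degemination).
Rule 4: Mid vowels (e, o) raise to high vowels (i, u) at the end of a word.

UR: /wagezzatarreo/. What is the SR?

wagezasareu

Rule 1 (intervocalic spirantization): /t/ is a stop between vowels /a/ and /a/, so it spirantizes to the fricative [s]. /wagezzatarreo/ → wagezzasarreo.
Rule 2 (intervocalic voicing): no segment meets the environment; /wagezzasarreo/ is unchanged.
Rule 3 (degemination): /zz/ is a geminate; the first /z/ deletes. /rr/ is a geminate; the first /r/ deletes. /wagezzasarreo/ → wagezasareo.
Rule 4 (final vowel raising): /o/ is a mid vowel in word-final position, so it raises to [u]. /wagezasareo/ → wagezasareu.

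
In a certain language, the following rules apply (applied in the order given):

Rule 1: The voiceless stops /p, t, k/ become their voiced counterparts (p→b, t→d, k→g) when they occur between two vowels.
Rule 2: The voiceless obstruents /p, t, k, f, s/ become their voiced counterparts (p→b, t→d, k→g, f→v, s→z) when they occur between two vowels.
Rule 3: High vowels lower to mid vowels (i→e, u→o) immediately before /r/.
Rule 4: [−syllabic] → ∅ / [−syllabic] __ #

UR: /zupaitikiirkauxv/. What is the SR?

Rule 1 (intervocalic voicing): /p/ is a voiceless stop between vowels /u/ and /a/, so it voices to [b]. /t/ is a voiceless stop between vowels /i/ and /i/, so it voices to [d]. /k/ is a voiceless stop between vowels /i/ and /i/, so it voices to [g]. /zupaitikiirkauxv/ → zubaidigiirkauxv.
Rule 2 (intervocalic voicing): no segment meets the environment; /zubaidigiirkauxv/ is unchanged.
Rule 3 (pre-rhotic lowering): /i/ is a high vowel immediately before /r/, so it lowers to [e]. /zubaidigiirkauxv/ → zubaidigierkauxv.
Rule 4 (final cluster simplification): /v/ is the second consonant of a word-final cluster /xv/, so it deletes. /zubaidigierkauxv/ → zubaidigierkaux.

zubaidigierkaux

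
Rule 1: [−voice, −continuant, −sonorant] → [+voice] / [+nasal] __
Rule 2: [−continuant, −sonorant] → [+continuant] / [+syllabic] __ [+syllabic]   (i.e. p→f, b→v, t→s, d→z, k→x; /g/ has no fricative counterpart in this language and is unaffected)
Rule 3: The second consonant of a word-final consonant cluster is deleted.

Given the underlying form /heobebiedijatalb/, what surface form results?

Rule 1 (post-nasal voicing): no segment meets the environment; /heobebiedijatalb/ is unchanged.
Rule 2 (intervocalic spirantization): /b/ is a stop between vowels /o/ and /e/, so it spirantizes to the fricative [v]. /b/ is a stop between vowels /e/ and /i/, so it spirantizes to the fricative [v]. /d/ is a stop between vowels /e/ and /i/, so it spirantizes to the fricative [z]. /t/ is a stop between vowels /a/ and /a/, so it spirantizes to the fricative [s]. /heobebiedijatalb/ → heoveviezijasalb.
Rule 3 (final cluster simplification): /b/ is the second consonant of a word-final cluster /lb/, so it deletes. /heoveviezijasalb/ → heoveviezijasal.

heoveviezijasal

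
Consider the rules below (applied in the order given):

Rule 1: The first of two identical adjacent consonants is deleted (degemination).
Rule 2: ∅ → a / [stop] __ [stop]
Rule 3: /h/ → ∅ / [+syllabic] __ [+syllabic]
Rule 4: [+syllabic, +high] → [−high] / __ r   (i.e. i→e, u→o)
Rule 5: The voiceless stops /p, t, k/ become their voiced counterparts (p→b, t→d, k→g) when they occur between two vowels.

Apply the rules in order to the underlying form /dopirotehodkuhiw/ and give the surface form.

Rule 1 (degemination): no segment meets the environment; /dopirotehodkuhiw/ is unchanged.
Rule 2 (stop-cluster a-epenthesis): /d/ and /k/ form a stop–stop cluster, so [a] is inserted between them. /dopirotehodkuhiw/ → dopirotehodakuhiw.
Rule 3 (intervocalic h-deletion): /h/ occurs between vowels /e/ and /o/, so it deletes. /h/ occurs between vowels /u/ and /i/, so it deletes. /dopirotehodakuhiw/ → dopiroteodakuiw.
Rule 4 (pre-rhotic lowering): /i/ is a high vowel immediately before /r/, so it lowers to [e]. /dopiroteodakuiw/ → doperoteodakuiw.
Rule 5 (intervocalic voicing): /p/ is a voiceless stop between vowels /o/ and /e/, so it voices to [b]. /t/ is a voiceless stop between vowels /o/ and /e/, so it voices to [d]. /k/ is a voiceless stop between vowels /a/ and /u/, so it voices to [g]. /doperoteodakuiw/ → doberodeodaguiw.

doberodeodaguiw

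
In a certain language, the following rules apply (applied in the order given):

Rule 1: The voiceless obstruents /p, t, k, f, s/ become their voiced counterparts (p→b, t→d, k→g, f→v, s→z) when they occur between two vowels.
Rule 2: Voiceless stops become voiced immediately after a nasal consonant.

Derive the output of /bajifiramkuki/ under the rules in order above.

Rule 1 (intervocalic voicing): /f/ is a voiceless obstruent between vowels /i/ and /i/, so it voices to [v]. /k/ is a voiceless obstruent between vowels /u/ and /i/, so it voices to [g]. /bajifiramkuki/ → bajiviramkugi.
Rule 2 (post-nasal voicing): /k/ is a voiceless stop immediately after the nasal /m/, so it voices to [g]. /bajiviramkugi/ → bajiviramgugi.

bajiviramgugi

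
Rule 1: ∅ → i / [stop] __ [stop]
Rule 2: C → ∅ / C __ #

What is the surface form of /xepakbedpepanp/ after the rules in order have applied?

xepakibedipepan

Rule 1 (stop-cluster i-epenthesis): /k/ and /b/ form a stop–stop cluster, so [i] is inserted between them. /d/ and /p/ form a stop–stop cluster, so [i] is inserted between them. /xepakbedpepanp/ → xepakibedipepanp.
Rule 2 (final cluster simplification): /p/ is the second consonant of a word-final cluster /np/, so it deletes. /xepakibedipepanp/ → xepakibedipepan.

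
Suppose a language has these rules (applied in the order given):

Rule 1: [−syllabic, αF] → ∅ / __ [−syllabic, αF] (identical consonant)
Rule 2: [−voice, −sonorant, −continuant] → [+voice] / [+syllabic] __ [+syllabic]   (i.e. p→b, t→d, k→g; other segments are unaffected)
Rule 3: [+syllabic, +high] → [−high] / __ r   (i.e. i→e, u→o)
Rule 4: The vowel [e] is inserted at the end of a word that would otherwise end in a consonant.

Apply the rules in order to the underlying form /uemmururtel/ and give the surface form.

Rule 1 (degemination): /mm/ is a geminate; the first /m/ deletes. /uemmururtel/ → uemururtel.
Rule 2 (intervocalic voicing): no segment meets the environment; /uemururtel/ is unchanged.
Rule 3 (pre-rhotic lowering): /u/ is a high vowel immediately before /r/, so it lowers to [o]. /u/ is a high vowel immediately before /r/, so it lowers to [o]. /uemururtel/ → uemorortel.
Rule 4 (final e-epenthesis): the form ends in the consonant /l/, so [e] is inserted word-finally. /uemorortel/ → uemorortele.

uemorortele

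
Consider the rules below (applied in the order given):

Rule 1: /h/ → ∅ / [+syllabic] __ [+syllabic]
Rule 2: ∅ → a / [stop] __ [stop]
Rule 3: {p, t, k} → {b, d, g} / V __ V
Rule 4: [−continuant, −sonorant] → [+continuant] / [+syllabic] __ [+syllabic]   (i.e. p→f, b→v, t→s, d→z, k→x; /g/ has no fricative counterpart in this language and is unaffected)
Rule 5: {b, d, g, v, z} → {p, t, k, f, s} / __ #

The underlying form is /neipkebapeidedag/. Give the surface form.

neivagevaveizezak

Rule 1 (intervocalic h-deletion): no segment meets the environment; /neipkebapeidedag/ is unchanged.
Rule 2 (stop-cluster a-epenthesis): /p/ and /k/ form a stop–stop cluster, so [a] is inserted between them. /neipkebapeidedag/ → neipakebapeidedag.
Rule 3 (intervocalic voicing): /p/ is a voiceless stop between vowels /i/ and /a/, so it voices to [b]. /k/ is a voiceless stop between vowels /a/ and /e/, so it voices to [g]. /p/ is a voiceless stop between vowels /a/ and /e/, so it voices to [b]. /neipakebapeidedag/ → neibagebabeidedag.
Rule 4 (intervocalic spirantization): /b/ is a stop between vowels /i/ and /a/, so it spirantizes to the fricative [v]. /b/ is a stop between vowels /e/ and /a/, so it spirantizes to the fricative [v]. /b/ is a stop between vowels /a/ and /e/, so it spirantizes to the fricative [v]. /d/ is a stop between vowels /i/ and /e/, so it spirantizes to the fricative [z]. /d/ is a stop between vowels /e/ and /a/, so it spirantizes to the fricative [z]. /neibagebabeidedag/ → neivagevaveizezag.
Rule 5 (final devoicing): /g/ is a voiced obstruent in word-final position, so it devoices to [k]. /neivagevaveizezag/ → neivagevaveizezak.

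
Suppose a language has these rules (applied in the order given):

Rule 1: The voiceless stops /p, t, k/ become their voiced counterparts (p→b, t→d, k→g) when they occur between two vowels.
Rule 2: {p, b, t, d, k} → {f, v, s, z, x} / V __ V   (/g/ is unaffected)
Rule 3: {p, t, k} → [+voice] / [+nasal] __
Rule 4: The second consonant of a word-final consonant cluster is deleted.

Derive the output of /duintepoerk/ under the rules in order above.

duindevoer

Rule 1 (intervocalic voicing): /p/ is a voiceless stop between vowels /e/ and /o/, so it voices to [b]. /duintepoerk/ → duinteboerk.
Rule 2 (intervocalic spirantization): /b/ is a stop between vowels /e/ and /o/, so it spirantizes to the fricative [v]. /duinteboerk/ → duintevoerk.
Rule 3 (post-nasal voicing): /t/ is a voiceless stop immediately after the nasal /n/, so it voices to [d]. /duintevoerk/ → duindevoerk.
Rule 4 (final cluster simplification): /k/ is the second consonant of a word-final cluster /rk/, so it deletes. /duindevoerk/ → duindevoer.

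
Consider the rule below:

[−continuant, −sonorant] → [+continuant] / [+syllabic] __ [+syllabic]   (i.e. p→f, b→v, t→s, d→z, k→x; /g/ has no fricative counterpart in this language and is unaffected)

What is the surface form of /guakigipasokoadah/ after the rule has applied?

/k/ is a stop between vowels /a/ and /i/, so it spirantizes to the fricative [x].
/p/ is a stop between vowels /i/ and /a/, so it spirantizes to the fricative [f].
/k/ is a stop between vowels /o/ and /o/, so it spirantizes to the fricative [x].
/d/ is a stop between vowels /a/ and /a/, so it spirantizes to the fricative [z].
Surface form: [guaxigifasoxoazah].

guaxigifasoxoazah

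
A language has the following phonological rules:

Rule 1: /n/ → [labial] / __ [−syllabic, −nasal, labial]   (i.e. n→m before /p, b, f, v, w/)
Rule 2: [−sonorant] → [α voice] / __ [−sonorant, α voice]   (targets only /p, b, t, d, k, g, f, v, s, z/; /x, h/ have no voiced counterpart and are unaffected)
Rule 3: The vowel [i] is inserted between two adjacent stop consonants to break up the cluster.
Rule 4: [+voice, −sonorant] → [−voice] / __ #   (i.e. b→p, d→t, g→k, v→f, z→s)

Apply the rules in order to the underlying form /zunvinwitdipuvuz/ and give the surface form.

Rule 1 (nasal place assimilation): /n/ precedes the labial consonant /v/, so it assimilates in place to [m]. /n/ precedes the labial consonant /w/, so it assimilates in place to [m]. /zunvinwitdipuvuz/ → zumvimwitdipuvuz.
Rule 2 (regressive voicing assimilation): /t/ precedes the voiced obstruent /d/, so it voices to [d] by assimilation. /zumvimwitdipuvuz/ → zumvimwiddipuvuz.
Rule 3 (stop-cluster i-epenthesis): /d/ and /d/ form a stop–stop cluster, so [i] is inserted between them. /zumvimwiddipuvuz/ → zumvimwididipuvuz.
Rule 4 (final devoicing): /z/ is a voiced obstruent in word-final position, so it devoices to [s]. /zumvimwididipuvuz/ → zumvimwididipuvus.

zumvimwididipuvus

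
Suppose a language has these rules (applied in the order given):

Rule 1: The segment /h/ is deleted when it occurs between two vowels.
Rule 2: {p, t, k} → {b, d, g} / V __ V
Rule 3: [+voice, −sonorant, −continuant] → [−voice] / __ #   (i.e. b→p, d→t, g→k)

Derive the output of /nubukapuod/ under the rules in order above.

Rule 1 (intervocalic h-deletion): no segment meets the environment; /nubukapuod/ is unchanged.
Rule 2 (intervocalic voicing): /k/ is a voiceless stop between vowels /u/ and /a/, so it voices to [g]. /p/ is a voiceless stop between vowels /a/ and /u/, so it voices to [b]. /nubukapuod/ → nubugabuod.
Rule 3 (final devoicing): /d/ is a voiced stop in word-final position, so it devoices to [t]. /nubugabuod/ → nubugabuot.

nubugabuot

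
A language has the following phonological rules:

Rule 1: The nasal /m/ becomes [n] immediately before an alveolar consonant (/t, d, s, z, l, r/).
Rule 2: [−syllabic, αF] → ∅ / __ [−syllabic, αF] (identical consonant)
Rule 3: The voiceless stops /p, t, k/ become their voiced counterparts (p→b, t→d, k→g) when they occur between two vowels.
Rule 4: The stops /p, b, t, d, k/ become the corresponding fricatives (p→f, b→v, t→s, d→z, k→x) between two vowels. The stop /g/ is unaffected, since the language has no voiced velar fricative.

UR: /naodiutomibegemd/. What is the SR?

naoziuzomivegend

Rule 1 (nasal place assimilation): /m/ precedes the alveolar consonant /d/, so it assimilates in place to [n]. /naodiutomibegemd/ → naodiutomibegend.
Rule 2 (degemination): no segment meets the environment; /naodiutomibegend/ is unchanged.
Rule 3 (intervocalic voicing): /t/ is a voiceless stop between vowels /u/ and /o/, so it voices to [d]. /naodiutomibegend/ → naodiudomibegend.
Rule 4 (intervocalic spirantization): /d/ is a stop between vowels /o/ and /i/, so it spirantizes to the fricative [z]. /d/ is a stop between vowels /u/ and /o/, so it spirantizes to the fricative [z]. /b/ is a stop between vowels /i/ and /e/, so it spirantizes to the fricative [v]. /naodiudomibegend/ → naoziuzomivegend.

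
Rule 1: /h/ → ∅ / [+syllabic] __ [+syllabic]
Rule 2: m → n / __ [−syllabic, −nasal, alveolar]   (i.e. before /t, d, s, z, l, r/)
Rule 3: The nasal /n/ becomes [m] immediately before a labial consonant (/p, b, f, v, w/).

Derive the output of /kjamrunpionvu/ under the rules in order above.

Rule 1 (intervocalic h-deletion): no segment meets the environment; /kjamrunpionvu/ is unchanged.
Rule 2 (nasal place assimilation): /m/ precedes the alveolar consonant /r/, so it assimilates in place to [n]. /kjamrunpionvu/ → kjanrunpionvu.
Rule 3 (nasal place assimilation): /n/ precedes the labial consonant /p/, so it assimilates in place to [m]. /n/ precedes the labial consonant /v/, so it assimilates in place to [m]. /kjanrunpionvu/ → kjanrumpiomvu.

kjanrumpiomvu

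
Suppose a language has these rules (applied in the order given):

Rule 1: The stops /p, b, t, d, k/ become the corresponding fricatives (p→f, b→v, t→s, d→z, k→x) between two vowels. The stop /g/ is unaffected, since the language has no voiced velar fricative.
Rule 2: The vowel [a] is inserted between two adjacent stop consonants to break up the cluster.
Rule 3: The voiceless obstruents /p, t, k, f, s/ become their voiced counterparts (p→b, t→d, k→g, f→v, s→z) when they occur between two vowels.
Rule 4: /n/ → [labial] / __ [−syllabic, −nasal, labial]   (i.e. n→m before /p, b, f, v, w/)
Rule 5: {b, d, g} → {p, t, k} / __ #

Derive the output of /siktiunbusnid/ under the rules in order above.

sigadiumbusnit

Rule 1 (intervocalic spirantization): no segment meets the environment; /siktiunbusnid/ is unchanged.
Rule 2 (stop-cluster a-epenthesis): /k/ and /t/ form a stop–stop cluster, so [a] is inserted between them. /siktiunbusnid/ → sikatiunbusnid.
Rule 3 (intervocalic voicing): /k/ is a voiceless obstruent between vowels /i/ and /a/, so it voices to [g]. /t/ is a voiceless obstruent between vowels /a/ and /i/, so it voices to [d]. /sikatiunbusnid/ → sigadiunbusnid.
Rule 4 (nasal place assimilation): /n/ precedes the labial consonant /b/, so it assimilates in place to [m]. /sigadiunbusnid/ → sigadiumbusnid.
Rule 5 (final devoicing): /d/ is a voiced stop in word-final position, so it devoices to [t]. /sigadiumbusnid/ → sigadiumbusnit.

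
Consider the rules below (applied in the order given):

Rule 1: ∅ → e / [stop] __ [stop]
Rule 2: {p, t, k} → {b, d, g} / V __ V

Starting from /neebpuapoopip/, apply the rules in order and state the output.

Rule 1 (stop-cluster e-epenthesis): /b/ and /p/ form a stop–stop cluster, so [e] is inserted between them. /neebpuapoopip/ → neebepuapoopip.
Rule 2 (intervocalic voicing): /p/ is a voiceless stop between vowels /e/ and /u/, so it voices to [b]. /p/ is a voiceless stop between vowels /a/ and /o/, so it voices to [b]. /p/ is a voiceless stop between vowels /o/ and /i/, so it voices to [b]. /neebepuapoopip/ → neebebuaboobip.

neebebuaboobip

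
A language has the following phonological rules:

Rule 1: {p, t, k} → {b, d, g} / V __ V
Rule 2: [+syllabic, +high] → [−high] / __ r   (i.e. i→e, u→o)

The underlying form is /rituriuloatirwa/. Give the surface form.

Rule 1 (intervocalic voicing): /t/ is a voiceless stop between vowels /i/ and /u/, so it voices to [d]. /t/ is a voiceless stop between vowels /a/ and /i/, so it voices to [d]. /rituriuloatirwa/ → riduriuloadirwa.
Rule 2 (pre-rhotic lowering): /u/ is a high vowel immediately before /r/, so it lowers to [o]. /i/ is a high vowel immediately before /r/, so it lowers to [e]. /riduriuloadirwa/ → ridoriuloaderwa.

ridoriuloaderwa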